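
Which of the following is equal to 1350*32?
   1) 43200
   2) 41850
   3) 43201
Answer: 1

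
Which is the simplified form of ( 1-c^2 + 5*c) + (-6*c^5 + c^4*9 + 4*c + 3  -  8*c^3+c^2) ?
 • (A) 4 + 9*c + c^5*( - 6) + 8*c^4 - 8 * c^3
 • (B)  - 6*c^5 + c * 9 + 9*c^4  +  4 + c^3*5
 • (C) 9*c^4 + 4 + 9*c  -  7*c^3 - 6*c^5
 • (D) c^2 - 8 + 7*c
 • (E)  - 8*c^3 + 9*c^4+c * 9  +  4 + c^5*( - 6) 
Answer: E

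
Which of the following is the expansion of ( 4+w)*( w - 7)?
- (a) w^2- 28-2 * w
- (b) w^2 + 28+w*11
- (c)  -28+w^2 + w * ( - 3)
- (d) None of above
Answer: c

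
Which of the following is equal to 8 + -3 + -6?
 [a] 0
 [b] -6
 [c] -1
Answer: c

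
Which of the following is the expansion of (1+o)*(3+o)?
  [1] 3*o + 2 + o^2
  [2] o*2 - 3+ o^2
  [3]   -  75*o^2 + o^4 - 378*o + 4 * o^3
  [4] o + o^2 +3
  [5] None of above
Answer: 5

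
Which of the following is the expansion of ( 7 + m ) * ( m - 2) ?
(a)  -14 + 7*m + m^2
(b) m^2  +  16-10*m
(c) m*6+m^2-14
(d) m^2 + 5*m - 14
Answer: d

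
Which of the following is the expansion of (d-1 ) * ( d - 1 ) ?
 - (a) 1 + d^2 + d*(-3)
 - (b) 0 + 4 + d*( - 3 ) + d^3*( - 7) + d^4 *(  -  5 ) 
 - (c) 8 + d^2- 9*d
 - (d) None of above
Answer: d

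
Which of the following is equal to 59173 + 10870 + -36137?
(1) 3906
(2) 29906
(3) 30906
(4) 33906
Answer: 4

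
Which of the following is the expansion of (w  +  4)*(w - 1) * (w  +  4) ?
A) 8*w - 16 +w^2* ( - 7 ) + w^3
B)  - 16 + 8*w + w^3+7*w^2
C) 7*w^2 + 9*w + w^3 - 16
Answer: B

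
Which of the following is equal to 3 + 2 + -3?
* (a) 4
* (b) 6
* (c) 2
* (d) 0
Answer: c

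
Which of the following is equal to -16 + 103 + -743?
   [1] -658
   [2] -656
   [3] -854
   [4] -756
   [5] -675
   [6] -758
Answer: 2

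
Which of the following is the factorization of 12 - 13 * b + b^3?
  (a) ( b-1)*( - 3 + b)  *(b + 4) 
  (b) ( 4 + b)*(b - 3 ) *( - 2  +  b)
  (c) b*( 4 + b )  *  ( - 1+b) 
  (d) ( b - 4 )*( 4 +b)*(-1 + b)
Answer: a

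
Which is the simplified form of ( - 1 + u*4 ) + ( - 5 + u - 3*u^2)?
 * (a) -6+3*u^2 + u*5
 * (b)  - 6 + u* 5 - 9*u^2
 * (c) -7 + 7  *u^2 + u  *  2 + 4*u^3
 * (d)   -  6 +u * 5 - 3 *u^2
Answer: d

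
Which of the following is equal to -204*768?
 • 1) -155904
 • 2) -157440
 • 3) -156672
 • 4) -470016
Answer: 3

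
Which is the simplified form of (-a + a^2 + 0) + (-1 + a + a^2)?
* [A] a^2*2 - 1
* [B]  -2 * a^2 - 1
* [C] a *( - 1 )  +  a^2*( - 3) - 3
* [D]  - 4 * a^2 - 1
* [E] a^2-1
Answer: A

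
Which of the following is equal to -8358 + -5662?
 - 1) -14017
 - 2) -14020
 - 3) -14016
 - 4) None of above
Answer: 2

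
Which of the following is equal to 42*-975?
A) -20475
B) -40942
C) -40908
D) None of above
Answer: D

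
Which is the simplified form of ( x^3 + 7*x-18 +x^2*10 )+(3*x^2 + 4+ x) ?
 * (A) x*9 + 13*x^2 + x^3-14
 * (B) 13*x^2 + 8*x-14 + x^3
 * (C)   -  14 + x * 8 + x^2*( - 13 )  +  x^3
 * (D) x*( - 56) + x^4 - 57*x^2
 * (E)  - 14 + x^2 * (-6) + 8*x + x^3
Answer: B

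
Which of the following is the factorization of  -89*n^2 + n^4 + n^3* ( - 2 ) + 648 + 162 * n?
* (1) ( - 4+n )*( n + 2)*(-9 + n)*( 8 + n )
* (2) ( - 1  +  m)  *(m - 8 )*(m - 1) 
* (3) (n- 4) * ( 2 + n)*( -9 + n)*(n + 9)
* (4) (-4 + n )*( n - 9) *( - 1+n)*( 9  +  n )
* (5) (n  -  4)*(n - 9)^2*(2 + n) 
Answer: 3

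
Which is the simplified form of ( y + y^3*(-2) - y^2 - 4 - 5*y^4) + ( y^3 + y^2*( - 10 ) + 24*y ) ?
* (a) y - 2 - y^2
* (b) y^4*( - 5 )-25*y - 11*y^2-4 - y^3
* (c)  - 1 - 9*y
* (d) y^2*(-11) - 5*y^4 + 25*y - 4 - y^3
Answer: d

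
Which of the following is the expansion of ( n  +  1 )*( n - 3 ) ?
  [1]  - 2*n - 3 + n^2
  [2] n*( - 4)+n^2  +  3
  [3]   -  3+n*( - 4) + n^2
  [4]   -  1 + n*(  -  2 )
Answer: 1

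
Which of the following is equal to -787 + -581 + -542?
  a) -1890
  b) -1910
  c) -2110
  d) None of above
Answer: b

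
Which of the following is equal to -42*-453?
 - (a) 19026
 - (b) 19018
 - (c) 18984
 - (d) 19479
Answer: a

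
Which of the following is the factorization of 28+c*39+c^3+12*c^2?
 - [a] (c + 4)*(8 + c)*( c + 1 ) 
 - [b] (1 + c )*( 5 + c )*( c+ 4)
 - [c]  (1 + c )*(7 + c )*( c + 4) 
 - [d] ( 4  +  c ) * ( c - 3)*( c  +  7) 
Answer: c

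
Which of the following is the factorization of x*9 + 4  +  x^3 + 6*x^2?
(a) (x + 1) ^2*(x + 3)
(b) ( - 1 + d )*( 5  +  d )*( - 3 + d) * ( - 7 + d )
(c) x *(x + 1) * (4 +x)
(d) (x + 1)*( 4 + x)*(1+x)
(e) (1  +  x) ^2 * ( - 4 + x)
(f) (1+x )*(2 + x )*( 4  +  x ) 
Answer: d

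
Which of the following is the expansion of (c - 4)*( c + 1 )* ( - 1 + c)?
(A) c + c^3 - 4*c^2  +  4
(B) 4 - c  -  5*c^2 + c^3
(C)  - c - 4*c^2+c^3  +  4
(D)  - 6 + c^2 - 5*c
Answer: C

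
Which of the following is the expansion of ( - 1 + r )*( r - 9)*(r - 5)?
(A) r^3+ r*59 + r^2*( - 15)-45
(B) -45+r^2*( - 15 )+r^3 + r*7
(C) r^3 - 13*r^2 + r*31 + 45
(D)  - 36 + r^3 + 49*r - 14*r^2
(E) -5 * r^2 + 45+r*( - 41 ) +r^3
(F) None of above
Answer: A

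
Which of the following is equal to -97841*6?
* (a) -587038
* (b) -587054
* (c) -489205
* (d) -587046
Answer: d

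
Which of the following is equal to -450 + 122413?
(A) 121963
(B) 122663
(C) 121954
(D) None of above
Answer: A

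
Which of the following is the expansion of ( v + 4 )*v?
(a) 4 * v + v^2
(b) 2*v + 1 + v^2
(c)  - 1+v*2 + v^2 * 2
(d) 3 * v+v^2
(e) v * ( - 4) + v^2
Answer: a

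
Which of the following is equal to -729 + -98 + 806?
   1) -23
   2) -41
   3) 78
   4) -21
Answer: 4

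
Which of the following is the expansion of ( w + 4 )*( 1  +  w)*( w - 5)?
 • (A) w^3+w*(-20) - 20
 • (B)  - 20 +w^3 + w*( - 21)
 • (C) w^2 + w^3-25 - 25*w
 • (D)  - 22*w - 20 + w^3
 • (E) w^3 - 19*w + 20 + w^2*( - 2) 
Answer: B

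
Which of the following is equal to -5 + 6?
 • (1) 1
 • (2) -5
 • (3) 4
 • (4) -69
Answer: 1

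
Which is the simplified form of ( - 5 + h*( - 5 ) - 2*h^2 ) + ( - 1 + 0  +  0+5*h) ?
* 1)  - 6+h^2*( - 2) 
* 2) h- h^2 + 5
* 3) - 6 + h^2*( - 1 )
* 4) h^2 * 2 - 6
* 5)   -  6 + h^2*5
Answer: 1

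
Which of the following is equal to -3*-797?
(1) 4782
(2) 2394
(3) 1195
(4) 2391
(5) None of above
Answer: 4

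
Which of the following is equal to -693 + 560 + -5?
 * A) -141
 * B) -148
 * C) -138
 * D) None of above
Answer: C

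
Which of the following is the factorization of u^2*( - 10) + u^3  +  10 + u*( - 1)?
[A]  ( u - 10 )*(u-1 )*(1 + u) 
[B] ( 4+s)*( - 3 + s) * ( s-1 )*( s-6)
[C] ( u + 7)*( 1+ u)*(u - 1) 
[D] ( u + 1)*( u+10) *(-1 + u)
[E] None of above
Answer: A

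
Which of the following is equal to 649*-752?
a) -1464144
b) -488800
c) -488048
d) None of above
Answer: c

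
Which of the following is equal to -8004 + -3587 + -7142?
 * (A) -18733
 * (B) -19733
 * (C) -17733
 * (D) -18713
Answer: A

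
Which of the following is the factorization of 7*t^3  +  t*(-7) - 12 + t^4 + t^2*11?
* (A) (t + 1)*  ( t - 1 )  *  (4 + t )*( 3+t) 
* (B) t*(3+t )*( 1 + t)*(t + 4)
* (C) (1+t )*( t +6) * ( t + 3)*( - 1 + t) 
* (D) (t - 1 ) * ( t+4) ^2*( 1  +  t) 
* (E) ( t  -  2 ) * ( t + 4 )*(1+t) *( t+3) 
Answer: A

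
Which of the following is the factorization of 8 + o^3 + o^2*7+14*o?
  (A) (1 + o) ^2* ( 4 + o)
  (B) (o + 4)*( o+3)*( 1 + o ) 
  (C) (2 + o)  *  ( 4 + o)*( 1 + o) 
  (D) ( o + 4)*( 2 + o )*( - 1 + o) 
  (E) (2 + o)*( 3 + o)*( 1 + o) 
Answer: C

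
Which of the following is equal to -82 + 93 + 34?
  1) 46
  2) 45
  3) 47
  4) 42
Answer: 2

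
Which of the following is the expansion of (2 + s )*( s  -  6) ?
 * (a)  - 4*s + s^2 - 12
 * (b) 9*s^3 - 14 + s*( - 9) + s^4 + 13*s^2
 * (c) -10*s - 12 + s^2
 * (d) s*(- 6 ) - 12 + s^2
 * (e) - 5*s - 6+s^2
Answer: a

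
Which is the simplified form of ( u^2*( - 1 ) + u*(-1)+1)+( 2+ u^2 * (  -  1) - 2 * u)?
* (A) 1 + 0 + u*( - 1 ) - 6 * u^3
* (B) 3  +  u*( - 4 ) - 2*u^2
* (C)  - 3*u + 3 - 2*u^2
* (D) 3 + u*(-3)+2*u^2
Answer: C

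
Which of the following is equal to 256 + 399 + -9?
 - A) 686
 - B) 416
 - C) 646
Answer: C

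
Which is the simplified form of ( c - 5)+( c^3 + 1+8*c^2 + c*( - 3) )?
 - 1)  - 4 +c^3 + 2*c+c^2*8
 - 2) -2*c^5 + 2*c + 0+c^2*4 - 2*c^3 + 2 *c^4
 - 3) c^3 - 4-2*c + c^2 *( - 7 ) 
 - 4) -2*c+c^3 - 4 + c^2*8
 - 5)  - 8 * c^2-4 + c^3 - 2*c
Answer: 4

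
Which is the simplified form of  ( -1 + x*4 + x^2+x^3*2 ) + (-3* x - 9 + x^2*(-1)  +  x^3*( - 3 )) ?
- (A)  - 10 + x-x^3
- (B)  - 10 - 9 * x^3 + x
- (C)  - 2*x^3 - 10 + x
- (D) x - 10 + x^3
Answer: A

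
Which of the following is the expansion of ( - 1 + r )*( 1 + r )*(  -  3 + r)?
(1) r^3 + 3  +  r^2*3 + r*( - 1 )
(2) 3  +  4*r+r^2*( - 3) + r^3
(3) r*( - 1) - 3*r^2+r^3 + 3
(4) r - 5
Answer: 3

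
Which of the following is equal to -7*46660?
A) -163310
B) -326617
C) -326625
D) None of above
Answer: D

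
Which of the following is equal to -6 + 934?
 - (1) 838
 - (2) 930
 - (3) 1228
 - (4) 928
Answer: 4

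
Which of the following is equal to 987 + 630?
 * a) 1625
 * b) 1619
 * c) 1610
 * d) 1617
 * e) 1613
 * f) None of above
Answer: d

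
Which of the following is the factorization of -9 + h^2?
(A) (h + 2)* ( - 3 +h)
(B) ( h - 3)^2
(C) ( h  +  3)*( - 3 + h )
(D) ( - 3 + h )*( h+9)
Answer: C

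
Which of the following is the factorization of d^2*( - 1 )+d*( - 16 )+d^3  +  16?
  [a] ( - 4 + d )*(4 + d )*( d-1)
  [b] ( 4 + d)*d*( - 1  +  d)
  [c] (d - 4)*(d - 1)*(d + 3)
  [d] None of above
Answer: a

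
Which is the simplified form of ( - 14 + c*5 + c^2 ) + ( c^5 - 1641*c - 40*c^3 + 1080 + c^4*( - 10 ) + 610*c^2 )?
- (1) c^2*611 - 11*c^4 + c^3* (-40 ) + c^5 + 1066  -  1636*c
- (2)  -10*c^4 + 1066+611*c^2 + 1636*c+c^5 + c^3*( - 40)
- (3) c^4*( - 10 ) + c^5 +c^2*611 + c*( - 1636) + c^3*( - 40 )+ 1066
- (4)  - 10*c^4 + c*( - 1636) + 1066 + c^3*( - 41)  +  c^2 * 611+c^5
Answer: 3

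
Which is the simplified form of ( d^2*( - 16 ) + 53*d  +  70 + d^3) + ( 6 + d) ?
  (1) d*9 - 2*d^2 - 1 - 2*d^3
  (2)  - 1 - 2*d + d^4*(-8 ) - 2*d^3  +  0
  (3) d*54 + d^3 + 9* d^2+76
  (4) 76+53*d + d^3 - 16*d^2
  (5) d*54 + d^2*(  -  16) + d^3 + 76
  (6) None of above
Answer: 5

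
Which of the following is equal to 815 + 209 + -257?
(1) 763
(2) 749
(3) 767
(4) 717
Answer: 3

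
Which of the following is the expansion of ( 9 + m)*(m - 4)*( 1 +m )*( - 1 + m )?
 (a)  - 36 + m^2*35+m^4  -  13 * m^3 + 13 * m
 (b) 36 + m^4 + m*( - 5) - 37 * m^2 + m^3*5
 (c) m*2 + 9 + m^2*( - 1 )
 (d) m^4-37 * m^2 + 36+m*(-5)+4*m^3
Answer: b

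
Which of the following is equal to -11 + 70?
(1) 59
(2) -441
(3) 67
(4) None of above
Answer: 1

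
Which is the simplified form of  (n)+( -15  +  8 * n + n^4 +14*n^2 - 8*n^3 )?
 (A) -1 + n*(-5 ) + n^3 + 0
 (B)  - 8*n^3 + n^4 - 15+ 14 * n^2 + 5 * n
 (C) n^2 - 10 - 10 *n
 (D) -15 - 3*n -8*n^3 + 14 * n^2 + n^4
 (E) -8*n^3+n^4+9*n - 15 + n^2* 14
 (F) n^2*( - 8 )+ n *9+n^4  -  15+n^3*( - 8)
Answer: E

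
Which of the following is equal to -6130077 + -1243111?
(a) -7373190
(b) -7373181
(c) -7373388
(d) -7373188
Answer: d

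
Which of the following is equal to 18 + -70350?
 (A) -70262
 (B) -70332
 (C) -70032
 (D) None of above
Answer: B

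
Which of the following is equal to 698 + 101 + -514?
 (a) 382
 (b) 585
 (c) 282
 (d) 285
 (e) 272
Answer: d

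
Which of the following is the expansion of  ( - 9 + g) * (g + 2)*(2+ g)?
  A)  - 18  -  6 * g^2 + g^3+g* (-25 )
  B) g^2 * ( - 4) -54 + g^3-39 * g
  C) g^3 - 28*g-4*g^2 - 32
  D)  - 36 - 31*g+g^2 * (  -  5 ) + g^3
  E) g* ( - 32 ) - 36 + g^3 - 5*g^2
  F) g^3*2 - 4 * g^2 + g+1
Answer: E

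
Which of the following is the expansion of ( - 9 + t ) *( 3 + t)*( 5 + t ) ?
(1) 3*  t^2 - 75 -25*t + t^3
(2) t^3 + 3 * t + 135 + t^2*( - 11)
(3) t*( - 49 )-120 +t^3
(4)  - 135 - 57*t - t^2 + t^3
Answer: 4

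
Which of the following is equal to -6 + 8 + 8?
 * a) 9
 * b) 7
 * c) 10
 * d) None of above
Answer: c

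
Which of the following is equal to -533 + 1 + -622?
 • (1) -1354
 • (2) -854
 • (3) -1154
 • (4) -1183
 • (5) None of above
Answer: 3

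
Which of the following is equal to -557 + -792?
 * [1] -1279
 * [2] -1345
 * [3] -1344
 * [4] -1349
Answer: 4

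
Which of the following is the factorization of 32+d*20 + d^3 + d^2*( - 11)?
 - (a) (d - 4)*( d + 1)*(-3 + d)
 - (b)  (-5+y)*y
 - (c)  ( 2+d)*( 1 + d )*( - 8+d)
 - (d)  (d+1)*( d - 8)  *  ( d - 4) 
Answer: d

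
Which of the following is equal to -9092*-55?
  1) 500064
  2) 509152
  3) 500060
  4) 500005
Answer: 3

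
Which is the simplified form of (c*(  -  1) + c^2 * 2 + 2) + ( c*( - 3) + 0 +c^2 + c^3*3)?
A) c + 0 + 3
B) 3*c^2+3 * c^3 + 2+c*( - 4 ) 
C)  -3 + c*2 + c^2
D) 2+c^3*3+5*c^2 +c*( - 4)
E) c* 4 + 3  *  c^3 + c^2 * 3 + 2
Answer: B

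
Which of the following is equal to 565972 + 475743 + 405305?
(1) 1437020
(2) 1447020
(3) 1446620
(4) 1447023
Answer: 2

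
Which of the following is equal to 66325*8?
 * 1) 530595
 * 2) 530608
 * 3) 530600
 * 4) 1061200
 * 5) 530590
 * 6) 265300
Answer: 3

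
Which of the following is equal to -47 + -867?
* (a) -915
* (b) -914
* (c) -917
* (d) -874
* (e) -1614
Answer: b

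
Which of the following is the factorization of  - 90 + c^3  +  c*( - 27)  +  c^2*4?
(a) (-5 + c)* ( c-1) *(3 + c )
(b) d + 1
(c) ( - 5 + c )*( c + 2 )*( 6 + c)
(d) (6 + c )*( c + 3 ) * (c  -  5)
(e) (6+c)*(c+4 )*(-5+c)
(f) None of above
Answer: d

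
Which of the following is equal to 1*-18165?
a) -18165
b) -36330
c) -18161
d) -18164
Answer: a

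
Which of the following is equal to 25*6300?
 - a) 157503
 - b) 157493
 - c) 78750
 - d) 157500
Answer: d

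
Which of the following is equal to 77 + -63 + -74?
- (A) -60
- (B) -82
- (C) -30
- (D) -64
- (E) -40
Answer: A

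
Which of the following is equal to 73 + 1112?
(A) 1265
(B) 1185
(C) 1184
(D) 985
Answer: B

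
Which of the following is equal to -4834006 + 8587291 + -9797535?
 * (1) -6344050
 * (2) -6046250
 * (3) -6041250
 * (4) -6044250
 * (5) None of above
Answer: 4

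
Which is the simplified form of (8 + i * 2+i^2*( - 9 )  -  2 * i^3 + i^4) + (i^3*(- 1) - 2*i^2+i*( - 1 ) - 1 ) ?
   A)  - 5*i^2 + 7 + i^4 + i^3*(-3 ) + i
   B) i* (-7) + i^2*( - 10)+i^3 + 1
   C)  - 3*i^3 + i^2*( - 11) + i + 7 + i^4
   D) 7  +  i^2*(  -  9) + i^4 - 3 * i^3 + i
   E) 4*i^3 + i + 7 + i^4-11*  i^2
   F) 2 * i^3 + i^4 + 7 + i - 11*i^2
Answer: C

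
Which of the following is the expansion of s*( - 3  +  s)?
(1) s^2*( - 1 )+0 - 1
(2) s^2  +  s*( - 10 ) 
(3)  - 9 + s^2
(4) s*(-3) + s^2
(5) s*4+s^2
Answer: 4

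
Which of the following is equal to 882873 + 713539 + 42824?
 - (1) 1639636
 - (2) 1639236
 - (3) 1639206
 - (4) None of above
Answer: 2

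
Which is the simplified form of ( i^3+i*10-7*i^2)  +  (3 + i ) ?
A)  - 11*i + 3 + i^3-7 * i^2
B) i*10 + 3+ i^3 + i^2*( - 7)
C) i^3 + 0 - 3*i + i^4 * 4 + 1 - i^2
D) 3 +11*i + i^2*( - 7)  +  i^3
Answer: D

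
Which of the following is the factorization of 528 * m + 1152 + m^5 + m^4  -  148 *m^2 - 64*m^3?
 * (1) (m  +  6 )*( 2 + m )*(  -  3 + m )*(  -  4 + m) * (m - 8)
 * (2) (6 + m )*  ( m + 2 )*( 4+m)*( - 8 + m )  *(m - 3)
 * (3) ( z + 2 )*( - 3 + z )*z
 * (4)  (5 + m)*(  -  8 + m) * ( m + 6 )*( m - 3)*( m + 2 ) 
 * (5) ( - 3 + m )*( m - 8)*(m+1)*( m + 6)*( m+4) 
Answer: 2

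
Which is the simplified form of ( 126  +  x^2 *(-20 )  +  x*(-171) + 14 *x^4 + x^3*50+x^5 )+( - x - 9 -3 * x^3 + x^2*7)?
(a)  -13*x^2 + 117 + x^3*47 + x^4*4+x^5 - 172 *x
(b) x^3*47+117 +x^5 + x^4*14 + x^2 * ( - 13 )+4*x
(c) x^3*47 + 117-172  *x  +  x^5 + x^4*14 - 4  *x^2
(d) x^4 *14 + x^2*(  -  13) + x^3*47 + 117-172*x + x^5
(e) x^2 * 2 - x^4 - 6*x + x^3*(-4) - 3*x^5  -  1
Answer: d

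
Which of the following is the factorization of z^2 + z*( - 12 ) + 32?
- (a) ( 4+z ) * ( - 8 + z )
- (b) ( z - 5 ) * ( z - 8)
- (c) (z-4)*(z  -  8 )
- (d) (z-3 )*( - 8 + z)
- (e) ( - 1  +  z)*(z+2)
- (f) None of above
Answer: c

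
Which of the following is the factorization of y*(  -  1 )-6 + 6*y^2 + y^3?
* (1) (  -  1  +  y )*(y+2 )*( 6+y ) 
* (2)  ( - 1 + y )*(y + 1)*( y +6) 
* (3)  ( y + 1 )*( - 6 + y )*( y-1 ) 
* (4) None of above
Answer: 2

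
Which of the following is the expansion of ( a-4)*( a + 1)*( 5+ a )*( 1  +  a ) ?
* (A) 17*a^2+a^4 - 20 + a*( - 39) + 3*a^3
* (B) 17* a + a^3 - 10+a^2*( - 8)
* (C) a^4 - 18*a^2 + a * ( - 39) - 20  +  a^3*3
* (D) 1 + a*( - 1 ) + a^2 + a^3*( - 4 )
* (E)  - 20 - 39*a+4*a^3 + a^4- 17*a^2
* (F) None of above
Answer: F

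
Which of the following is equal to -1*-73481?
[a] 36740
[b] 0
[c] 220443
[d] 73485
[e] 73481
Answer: e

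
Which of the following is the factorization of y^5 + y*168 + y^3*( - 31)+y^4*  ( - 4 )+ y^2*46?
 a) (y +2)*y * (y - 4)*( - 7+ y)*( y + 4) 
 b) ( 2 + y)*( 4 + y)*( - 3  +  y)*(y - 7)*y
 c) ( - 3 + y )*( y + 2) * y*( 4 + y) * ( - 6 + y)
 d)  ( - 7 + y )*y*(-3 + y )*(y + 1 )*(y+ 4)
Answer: b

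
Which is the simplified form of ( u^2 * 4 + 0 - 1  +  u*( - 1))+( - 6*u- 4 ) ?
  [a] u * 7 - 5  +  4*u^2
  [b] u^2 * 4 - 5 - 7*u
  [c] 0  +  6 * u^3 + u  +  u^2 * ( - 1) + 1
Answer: b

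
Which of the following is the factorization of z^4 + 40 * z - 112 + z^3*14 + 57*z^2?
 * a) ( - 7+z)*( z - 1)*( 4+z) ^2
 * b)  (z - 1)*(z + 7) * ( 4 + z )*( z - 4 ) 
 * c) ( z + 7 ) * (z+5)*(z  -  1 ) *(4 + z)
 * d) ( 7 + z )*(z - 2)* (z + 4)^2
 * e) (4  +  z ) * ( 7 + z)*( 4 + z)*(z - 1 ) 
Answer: e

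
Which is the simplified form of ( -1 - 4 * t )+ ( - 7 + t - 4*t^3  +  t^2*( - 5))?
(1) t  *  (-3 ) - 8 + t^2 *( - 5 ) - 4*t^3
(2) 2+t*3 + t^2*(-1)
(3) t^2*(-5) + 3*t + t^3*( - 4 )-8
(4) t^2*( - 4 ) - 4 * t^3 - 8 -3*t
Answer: 1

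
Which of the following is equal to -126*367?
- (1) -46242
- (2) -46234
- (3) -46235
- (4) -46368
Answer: 1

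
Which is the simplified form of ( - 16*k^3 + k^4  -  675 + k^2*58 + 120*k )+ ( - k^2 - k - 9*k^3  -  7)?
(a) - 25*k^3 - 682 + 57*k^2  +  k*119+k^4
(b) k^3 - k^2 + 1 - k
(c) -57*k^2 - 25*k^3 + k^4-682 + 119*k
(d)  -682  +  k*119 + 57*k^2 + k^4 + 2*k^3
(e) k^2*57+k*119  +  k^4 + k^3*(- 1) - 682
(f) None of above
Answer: a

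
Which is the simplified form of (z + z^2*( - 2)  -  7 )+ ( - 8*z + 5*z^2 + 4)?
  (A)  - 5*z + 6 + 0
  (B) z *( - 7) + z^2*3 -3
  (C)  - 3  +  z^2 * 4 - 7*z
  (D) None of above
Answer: B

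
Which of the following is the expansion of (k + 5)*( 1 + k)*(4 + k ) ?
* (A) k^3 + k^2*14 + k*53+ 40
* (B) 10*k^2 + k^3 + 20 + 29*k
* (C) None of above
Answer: B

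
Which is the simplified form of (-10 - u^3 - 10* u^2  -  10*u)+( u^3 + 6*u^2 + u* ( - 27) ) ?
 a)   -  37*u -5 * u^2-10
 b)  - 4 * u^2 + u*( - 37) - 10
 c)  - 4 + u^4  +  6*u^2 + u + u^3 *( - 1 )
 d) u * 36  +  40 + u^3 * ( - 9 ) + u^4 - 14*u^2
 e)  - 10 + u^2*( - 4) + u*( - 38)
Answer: b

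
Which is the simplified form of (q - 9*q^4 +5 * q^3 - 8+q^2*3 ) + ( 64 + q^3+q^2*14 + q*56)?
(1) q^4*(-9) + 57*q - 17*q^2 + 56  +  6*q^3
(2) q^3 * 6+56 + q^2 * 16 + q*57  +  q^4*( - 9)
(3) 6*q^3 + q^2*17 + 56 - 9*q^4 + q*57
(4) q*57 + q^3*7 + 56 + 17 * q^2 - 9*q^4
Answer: 3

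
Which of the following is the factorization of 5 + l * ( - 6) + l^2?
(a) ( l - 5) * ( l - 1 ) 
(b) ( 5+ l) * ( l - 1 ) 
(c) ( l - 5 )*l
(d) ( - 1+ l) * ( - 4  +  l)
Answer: a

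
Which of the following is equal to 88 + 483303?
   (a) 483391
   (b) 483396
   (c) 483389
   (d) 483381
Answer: a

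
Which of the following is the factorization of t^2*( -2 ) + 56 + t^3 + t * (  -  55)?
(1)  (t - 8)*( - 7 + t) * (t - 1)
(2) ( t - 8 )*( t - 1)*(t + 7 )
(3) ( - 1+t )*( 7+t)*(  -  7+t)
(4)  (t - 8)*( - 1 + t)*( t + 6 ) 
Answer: 2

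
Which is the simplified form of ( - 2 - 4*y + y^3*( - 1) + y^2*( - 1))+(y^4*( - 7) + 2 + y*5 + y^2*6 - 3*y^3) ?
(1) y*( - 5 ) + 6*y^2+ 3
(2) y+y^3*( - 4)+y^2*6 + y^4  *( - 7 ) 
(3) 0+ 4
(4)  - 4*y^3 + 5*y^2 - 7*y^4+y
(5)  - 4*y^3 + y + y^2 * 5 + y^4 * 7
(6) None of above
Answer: 4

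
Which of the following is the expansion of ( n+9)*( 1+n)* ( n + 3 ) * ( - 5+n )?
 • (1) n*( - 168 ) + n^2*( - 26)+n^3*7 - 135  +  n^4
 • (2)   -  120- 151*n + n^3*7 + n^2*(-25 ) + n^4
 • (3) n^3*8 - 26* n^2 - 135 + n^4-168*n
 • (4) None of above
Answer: 3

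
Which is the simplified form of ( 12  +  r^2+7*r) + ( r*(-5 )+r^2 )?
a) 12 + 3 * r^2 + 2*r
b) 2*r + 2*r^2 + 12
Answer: b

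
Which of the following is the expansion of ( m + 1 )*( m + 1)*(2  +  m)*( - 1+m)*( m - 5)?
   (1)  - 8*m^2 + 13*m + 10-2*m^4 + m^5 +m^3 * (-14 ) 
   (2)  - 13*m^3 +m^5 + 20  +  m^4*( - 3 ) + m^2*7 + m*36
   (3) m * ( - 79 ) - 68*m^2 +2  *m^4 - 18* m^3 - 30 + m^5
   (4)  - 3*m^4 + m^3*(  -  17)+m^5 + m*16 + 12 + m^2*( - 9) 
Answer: 1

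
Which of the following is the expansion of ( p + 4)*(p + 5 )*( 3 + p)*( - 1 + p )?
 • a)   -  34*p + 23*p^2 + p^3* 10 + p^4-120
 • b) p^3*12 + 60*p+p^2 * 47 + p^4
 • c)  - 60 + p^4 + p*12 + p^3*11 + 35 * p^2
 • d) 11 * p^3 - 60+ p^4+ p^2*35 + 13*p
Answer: d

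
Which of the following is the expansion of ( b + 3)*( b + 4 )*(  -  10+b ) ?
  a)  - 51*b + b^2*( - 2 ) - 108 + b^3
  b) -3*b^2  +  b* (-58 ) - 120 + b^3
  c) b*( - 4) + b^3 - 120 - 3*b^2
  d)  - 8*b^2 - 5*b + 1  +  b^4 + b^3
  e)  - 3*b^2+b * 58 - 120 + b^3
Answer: b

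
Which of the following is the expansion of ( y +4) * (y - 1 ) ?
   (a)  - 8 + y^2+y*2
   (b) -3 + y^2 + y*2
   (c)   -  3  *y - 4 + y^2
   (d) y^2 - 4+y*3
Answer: d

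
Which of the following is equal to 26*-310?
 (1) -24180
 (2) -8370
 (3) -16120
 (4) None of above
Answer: 4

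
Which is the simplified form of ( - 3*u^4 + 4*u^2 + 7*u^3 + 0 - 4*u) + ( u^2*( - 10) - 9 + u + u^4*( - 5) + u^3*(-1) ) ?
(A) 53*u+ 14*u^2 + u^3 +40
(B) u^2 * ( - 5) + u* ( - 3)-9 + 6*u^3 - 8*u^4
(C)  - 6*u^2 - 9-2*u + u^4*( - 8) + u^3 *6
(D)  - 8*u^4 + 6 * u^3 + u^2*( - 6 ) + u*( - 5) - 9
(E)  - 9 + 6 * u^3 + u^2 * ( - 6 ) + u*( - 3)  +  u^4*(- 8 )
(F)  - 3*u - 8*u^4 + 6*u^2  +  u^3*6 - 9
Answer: E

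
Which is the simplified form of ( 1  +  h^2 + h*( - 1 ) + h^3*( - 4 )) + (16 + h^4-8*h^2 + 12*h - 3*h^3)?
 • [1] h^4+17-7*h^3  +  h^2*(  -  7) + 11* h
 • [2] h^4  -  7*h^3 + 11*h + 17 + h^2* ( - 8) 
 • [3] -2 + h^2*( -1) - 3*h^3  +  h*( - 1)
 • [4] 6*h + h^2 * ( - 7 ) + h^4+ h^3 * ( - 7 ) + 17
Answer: 1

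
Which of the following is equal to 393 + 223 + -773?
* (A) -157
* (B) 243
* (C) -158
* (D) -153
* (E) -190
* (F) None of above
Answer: A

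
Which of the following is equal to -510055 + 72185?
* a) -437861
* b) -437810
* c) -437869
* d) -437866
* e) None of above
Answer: e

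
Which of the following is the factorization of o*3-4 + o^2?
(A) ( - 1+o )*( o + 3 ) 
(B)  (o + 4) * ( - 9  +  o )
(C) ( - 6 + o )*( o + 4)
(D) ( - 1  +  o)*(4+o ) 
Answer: D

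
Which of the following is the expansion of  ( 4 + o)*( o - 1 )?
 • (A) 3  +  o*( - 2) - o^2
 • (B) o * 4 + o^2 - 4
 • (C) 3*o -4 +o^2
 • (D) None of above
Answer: C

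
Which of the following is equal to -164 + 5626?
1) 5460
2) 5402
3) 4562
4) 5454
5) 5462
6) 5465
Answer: 5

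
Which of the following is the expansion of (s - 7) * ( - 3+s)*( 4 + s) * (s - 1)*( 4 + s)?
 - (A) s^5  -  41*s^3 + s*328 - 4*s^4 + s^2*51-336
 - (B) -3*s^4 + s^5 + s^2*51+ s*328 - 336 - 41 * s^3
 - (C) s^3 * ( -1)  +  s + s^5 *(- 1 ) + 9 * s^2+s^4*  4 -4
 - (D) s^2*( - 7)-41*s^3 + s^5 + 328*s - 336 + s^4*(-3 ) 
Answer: B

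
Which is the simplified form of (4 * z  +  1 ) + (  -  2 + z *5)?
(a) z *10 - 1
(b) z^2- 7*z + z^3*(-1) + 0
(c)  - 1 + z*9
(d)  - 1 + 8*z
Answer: c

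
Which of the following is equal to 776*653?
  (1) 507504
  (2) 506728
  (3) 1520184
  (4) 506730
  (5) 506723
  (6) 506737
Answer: 2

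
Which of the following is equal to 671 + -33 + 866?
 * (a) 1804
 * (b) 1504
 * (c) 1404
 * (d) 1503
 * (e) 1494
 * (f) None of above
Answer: b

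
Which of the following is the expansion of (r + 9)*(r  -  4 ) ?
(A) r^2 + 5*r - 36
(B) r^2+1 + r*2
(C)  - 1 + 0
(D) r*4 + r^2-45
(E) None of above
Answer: A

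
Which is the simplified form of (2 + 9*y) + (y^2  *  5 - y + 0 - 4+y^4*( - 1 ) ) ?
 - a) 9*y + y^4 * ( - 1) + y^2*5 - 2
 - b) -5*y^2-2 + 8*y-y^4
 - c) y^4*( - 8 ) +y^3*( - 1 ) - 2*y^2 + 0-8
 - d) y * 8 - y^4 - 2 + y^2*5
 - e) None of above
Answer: d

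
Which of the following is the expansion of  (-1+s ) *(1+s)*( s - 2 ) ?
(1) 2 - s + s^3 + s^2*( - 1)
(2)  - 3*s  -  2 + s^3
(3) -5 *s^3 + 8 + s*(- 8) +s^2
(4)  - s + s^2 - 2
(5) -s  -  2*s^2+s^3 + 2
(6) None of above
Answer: 5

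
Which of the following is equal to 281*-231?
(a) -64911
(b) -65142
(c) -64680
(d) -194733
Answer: a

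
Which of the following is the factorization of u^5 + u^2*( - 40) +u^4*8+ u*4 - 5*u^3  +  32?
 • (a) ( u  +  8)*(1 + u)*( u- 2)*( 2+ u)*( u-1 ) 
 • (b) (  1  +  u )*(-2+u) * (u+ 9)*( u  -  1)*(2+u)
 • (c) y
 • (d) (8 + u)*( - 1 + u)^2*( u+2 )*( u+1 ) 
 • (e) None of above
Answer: a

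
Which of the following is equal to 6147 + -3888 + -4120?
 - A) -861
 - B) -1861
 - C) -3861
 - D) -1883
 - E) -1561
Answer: B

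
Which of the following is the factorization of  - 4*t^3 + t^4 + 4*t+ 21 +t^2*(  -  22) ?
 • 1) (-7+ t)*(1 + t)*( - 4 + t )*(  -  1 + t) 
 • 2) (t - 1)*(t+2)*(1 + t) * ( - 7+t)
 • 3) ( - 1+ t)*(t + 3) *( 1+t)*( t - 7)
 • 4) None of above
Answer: 3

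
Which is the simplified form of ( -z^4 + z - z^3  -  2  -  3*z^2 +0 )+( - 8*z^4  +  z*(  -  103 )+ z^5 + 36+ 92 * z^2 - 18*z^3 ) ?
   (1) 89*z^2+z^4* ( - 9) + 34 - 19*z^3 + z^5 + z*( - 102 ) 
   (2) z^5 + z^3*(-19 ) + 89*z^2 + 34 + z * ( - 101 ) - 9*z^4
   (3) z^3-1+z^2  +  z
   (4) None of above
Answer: 1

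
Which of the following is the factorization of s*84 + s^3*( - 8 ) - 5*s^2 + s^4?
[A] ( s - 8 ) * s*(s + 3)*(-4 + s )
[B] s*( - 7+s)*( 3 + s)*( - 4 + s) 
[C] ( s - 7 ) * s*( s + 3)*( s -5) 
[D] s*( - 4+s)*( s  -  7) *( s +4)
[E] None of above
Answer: B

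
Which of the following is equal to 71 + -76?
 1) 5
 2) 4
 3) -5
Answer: 3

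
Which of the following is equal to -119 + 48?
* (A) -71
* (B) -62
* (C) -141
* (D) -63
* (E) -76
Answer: A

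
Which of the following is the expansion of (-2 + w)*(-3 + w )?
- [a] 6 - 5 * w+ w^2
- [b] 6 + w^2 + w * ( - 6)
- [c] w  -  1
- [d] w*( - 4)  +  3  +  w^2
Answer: a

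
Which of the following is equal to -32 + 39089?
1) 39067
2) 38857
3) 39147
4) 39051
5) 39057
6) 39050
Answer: 5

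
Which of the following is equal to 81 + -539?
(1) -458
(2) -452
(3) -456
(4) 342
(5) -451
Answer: 1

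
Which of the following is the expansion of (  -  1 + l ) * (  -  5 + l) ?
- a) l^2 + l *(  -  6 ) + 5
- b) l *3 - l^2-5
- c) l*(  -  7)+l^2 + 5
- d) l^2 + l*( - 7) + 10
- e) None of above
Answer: a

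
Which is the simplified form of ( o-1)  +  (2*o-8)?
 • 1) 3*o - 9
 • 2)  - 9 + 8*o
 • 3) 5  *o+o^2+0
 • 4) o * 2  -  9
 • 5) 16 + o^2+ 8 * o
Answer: 1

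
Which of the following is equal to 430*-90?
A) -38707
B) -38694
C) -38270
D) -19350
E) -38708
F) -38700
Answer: F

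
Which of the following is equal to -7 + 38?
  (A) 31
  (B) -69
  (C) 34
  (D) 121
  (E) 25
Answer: A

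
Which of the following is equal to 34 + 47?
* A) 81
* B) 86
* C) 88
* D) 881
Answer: A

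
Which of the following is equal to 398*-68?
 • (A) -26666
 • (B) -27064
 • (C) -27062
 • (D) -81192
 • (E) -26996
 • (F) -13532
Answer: B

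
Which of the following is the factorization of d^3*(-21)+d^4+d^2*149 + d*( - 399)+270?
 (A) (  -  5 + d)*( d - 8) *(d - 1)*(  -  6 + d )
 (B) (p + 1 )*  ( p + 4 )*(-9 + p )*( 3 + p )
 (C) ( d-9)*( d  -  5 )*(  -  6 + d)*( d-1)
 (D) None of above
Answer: C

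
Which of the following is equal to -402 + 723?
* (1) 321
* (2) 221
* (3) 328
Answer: 1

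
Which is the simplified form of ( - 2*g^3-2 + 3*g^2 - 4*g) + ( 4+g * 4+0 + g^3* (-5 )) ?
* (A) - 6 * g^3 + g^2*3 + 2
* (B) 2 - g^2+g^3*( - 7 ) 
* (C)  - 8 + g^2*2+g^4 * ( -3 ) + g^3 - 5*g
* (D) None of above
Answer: D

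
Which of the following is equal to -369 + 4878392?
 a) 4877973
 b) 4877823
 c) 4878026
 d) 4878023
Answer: d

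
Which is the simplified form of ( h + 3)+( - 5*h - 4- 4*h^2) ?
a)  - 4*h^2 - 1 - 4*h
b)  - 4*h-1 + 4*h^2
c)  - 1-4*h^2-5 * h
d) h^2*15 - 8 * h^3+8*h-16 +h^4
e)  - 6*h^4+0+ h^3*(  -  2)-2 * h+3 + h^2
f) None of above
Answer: a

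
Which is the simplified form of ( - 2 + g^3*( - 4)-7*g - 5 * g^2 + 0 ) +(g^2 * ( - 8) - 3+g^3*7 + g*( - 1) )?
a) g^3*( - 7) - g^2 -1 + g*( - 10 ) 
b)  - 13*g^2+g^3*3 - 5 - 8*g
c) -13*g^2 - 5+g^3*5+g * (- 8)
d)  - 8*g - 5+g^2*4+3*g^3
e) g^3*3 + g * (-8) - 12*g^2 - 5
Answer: b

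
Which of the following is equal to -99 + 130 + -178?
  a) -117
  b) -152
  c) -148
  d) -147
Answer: d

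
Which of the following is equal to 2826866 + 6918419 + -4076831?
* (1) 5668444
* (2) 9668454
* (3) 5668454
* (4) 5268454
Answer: 3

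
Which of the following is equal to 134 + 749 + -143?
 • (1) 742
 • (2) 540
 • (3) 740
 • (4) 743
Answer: 3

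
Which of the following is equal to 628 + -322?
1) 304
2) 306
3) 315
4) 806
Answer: 2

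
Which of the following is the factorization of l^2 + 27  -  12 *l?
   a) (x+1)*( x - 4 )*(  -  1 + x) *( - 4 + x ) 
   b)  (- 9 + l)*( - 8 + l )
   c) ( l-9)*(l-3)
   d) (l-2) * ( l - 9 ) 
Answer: c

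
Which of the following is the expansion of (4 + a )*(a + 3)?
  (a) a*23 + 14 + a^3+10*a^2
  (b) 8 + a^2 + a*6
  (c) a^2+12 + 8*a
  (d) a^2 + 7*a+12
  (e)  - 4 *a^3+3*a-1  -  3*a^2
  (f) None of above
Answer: d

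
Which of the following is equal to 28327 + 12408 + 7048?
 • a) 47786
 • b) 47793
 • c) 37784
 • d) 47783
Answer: d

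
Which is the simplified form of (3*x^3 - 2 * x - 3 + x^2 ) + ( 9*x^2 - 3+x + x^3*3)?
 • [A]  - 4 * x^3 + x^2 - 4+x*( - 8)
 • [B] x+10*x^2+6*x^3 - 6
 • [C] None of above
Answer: C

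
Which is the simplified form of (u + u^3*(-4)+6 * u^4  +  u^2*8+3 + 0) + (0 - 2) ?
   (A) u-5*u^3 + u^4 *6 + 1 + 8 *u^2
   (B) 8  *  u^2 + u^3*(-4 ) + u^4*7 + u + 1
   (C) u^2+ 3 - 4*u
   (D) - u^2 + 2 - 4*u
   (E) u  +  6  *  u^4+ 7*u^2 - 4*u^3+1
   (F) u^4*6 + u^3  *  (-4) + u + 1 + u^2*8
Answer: F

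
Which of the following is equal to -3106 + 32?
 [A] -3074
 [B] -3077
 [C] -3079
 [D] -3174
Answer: A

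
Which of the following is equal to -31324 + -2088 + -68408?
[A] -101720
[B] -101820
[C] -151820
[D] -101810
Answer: B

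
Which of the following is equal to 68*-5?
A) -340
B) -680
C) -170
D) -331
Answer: A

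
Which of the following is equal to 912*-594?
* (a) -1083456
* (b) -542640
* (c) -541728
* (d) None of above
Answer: c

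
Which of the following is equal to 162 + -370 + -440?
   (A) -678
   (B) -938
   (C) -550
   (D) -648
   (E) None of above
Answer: D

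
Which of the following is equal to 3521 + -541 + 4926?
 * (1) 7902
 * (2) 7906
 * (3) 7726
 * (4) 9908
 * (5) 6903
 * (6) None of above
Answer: 2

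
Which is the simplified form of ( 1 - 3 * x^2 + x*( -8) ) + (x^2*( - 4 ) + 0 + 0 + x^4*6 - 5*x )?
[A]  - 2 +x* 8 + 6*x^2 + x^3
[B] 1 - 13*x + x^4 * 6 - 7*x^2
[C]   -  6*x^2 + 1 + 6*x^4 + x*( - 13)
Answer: B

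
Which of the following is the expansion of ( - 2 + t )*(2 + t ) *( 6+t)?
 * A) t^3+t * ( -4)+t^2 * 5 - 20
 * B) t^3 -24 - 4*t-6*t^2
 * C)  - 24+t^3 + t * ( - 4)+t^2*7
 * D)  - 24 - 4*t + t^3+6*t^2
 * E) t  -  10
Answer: D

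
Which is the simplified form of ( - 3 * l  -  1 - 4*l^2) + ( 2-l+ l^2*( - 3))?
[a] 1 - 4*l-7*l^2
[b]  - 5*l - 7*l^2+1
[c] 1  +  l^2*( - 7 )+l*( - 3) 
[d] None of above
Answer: a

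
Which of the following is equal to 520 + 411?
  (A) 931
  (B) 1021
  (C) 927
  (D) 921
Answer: A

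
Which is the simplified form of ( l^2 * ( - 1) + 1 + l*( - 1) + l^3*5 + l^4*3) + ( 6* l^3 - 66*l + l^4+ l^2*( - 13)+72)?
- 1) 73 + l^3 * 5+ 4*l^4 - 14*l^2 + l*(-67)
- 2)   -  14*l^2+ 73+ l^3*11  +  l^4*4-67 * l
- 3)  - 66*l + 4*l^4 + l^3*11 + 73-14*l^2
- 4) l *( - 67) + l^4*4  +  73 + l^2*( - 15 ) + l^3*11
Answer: 2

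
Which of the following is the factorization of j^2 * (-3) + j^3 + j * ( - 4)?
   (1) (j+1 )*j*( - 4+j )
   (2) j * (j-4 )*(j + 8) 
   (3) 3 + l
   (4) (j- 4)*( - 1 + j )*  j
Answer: 1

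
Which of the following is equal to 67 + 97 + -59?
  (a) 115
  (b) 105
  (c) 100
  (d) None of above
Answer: b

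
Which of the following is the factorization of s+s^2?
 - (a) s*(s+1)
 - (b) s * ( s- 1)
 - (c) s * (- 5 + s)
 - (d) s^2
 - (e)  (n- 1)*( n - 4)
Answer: a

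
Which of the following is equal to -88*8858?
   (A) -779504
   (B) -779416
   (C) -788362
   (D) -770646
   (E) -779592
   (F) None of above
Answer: A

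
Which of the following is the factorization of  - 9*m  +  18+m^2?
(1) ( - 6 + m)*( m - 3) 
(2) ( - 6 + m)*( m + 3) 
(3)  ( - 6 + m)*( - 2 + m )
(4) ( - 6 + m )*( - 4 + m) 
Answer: 1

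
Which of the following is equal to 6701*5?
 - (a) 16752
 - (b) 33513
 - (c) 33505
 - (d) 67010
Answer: c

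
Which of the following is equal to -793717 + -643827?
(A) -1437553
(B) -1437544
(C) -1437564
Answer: B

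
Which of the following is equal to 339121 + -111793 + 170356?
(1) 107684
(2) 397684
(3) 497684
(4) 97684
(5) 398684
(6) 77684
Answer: 2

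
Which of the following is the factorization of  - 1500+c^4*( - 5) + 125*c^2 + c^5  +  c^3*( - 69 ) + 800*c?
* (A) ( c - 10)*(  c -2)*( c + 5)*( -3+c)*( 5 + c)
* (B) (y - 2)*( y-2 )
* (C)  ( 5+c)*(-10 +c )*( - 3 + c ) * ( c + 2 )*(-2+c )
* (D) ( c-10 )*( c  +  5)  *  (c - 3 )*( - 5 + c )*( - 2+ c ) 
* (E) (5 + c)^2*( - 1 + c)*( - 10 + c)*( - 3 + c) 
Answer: A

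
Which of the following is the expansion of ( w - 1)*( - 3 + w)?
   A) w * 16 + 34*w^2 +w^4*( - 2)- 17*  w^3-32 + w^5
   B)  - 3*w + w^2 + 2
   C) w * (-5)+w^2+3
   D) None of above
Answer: D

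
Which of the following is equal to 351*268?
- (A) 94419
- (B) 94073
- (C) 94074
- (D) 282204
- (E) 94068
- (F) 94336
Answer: E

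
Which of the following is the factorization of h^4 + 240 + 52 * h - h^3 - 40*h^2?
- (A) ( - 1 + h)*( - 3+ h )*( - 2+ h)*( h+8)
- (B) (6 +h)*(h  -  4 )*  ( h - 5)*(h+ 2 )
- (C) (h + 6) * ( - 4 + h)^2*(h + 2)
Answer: B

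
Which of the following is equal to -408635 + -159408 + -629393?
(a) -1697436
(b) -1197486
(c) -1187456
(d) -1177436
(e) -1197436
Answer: e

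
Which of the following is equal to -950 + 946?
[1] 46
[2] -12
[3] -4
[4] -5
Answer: 3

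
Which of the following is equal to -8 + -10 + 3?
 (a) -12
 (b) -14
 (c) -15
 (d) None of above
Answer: c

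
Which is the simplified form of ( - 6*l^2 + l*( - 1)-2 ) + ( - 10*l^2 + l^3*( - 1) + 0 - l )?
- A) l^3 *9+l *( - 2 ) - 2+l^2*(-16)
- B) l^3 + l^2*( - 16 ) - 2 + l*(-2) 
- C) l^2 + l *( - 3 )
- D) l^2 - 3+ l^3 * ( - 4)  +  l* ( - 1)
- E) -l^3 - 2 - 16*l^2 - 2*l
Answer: E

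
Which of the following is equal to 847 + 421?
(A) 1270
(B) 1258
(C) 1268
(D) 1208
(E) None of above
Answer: C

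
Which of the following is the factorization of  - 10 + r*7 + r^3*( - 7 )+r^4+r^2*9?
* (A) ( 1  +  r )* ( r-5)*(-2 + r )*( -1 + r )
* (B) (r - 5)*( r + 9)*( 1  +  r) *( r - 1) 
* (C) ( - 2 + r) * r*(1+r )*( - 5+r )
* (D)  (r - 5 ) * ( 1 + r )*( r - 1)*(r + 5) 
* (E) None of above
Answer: A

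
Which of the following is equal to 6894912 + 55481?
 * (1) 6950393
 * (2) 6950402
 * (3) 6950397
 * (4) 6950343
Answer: 1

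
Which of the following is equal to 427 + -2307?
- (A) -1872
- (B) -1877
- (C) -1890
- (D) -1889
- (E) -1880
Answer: E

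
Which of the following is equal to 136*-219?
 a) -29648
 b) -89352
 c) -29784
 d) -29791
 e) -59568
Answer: c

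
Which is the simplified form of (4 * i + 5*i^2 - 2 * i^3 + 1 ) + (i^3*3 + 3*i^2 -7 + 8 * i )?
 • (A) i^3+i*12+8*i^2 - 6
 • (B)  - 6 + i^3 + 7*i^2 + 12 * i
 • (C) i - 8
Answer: A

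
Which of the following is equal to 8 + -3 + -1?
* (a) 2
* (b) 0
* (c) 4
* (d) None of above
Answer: c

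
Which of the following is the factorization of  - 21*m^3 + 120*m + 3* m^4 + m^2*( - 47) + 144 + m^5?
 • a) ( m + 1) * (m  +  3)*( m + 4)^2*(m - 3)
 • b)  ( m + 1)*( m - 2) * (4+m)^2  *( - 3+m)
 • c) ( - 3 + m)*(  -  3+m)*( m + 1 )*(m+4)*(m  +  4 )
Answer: c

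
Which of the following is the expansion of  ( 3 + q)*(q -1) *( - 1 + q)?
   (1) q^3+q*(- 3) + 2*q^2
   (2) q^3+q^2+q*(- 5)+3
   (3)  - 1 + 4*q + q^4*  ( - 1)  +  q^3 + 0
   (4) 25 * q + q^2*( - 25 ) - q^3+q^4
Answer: 2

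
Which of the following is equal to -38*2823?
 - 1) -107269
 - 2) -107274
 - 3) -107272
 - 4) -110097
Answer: 2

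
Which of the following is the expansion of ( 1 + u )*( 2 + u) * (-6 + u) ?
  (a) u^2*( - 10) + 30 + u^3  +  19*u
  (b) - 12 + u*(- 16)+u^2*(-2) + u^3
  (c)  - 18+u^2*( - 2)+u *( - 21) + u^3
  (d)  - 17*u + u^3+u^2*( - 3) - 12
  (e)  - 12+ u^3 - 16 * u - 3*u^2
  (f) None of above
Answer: e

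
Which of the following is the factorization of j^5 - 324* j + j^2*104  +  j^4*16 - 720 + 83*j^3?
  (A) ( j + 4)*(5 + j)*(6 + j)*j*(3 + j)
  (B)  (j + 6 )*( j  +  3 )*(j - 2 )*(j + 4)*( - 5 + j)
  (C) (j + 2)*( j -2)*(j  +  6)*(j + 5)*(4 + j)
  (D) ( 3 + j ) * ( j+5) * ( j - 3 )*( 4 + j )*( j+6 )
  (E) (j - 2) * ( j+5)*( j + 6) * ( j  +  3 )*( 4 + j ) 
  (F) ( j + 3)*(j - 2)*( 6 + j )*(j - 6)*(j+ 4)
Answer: E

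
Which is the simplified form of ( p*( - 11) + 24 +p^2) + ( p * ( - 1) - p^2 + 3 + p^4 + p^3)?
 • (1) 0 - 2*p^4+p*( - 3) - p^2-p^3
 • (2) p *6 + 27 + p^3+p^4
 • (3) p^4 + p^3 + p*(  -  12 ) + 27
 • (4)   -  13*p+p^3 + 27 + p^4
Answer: 3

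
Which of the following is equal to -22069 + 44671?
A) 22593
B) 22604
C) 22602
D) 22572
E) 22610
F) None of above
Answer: C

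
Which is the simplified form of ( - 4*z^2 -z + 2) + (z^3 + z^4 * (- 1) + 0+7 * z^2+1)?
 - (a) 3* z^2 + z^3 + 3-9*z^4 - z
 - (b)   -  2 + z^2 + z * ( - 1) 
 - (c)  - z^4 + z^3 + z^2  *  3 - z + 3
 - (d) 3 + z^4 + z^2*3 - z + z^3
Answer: c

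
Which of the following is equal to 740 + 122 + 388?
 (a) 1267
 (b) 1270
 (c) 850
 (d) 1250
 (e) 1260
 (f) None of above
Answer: d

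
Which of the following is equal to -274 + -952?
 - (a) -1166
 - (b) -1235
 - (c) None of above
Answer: c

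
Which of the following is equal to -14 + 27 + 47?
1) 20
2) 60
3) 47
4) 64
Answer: 2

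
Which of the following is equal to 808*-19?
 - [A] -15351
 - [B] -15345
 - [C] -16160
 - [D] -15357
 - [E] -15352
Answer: E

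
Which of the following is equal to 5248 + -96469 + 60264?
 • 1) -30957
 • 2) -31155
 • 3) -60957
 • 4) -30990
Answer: 1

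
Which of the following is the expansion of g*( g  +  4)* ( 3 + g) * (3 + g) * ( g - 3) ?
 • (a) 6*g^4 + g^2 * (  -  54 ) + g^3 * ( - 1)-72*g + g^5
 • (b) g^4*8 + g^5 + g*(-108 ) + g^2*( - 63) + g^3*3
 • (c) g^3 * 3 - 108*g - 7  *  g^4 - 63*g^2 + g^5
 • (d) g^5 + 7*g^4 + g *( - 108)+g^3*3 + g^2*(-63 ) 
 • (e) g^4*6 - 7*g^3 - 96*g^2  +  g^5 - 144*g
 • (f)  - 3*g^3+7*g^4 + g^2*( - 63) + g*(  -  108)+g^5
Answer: d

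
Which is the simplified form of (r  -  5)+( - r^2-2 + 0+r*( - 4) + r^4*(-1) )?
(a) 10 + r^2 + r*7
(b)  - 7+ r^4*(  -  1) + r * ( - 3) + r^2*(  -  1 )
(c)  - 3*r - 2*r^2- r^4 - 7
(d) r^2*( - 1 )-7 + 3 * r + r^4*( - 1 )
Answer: b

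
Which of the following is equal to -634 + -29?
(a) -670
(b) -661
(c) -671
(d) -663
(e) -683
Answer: d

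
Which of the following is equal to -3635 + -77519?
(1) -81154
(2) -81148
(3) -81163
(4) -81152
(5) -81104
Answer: 1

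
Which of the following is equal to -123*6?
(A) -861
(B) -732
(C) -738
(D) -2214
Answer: C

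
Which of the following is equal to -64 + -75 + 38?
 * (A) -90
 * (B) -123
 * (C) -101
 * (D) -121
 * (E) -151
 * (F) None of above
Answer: C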